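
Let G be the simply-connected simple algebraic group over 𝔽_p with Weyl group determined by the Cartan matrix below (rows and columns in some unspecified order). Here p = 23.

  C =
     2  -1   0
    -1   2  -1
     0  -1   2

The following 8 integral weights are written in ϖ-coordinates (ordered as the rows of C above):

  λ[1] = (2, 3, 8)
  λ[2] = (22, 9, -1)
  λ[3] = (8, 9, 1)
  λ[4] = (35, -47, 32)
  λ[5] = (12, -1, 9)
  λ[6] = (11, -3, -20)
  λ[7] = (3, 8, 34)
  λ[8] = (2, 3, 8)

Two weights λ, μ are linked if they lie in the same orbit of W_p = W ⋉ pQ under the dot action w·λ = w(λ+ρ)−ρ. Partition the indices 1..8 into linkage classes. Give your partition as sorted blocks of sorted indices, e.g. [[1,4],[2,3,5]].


A_3 Cartan matrix, 3 simple roots permuted; ρ=(1,1,1).

W_23-reps of the 8 weights in Ā_23 (same 3-coord order as C):

  λ_1+ρ ↦ (3, 4, 9);  λ_2+ρ ↦ (13, 0, 10);  λ_3+ρ ↦ (9, 10, 2);  λ_4+ρ ↦ (13, 0, 10);  λ_5+ρ ↦ (13, 0, 10);  λ_6+ρ ↦ (9, 10, 2);  λ_7+ρ ↦ (9, 10, 2);  λ_8+ρ ↦ (3, 4, 9)

Partition of {1..8} into 3 W_23-dot-orbits:

[[1, 8], [2, 4, 5], [3, 6, 7]]


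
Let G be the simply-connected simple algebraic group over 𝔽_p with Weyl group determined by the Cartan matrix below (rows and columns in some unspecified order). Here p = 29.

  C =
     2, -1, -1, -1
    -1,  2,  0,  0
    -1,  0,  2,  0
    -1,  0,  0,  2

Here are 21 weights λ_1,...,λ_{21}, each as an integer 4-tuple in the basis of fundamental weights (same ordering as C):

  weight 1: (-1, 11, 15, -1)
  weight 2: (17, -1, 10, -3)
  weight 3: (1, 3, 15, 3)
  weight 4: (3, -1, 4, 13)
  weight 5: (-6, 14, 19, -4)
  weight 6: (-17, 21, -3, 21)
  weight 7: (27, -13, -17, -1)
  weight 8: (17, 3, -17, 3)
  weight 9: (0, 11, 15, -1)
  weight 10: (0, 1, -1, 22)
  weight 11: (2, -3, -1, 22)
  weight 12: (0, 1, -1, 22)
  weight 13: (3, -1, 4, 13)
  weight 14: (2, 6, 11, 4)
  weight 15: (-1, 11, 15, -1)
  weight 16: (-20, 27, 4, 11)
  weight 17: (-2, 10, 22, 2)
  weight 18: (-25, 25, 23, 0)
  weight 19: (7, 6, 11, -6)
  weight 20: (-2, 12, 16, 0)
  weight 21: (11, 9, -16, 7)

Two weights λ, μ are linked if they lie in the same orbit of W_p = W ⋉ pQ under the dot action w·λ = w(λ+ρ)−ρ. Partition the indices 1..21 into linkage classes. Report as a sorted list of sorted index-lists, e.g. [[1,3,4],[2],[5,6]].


C ↔ D_4 under row/col permutation; |W(D_4)| = 192.

Alcove-folded reps (p=29, 21 weights, presented ϖ-order):

  1: (0, 12, 16, 0)
  2: (0, 0, 11, 2)
  3: (2, 4, 16, 4)
  4: (4, 0, 5, 14)
  5: (2, 7, 12, 5)
  6: (2, 4, 16, 4)
  7: (0, 12, 16, 0)
  8: (2, 4, 16, 4)
  9: (0, 12, 16, 0)
  10: (1, 2, 0, 23)
  11: (1, 2, 0, 23)
  12: (1, 2, 0, 23)
  13: (4, 0, 5, 14)
  14: (2, 7, 12, 5)
  15: (0, 12, 16, 0)
  16: (2, 7, 12, 5)
  17: (2, 4, 16, 4)
  18: (1, 2, 0, 23)
  19: (2, 7, 12, 5)
  20: (0, 12, 16, 0)
  21: (2, 7, 12, 5)

Partition of {1..21} into 6 W_29-dot-orbits:

[[1, 7, 9, 15, 20], [2], [3, 6, 8, 17], [4, 13], [5, 14, 16, 19, 21], [10, 11, 12, 18]]


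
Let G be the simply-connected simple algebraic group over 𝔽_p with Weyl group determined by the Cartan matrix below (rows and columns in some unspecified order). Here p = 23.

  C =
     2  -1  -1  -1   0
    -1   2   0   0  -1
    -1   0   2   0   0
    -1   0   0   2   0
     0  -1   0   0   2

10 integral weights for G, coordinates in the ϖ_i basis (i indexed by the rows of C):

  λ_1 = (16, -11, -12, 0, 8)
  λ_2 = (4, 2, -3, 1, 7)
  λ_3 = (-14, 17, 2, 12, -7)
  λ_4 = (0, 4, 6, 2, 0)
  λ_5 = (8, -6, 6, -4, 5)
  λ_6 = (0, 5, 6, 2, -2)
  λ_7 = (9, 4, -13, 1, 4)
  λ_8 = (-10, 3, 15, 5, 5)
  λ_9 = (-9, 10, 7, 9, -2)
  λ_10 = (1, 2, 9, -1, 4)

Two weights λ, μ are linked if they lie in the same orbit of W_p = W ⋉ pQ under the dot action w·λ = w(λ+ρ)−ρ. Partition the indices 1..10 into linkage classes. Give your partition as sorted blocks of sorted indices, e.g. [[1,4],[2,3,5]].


Cartan matrix: type D_5 (|W|=1920); un-permuting the 5 rows.

Each λ_j+ρ reduced to Ā_23; 5-tuples below use C's row order:

  [1] (1, 5, 7, 3, 1);  [2] (3, 2, 2, 2, 8);  [3] (2, 1, 10, 0, 5);  [4] (1, 5, 7, 3, 1);  [5] (1, 5, 7, 3, 1);  [6] (1, 5, 7, 3, 1);  [7] (2, 1, 10, 0, 5);  [8] (1, 5, 7, 3, 1);  [9] (8, 2, 0, 2, 1);  [10] (2, 1, 10, 0, 5)

Linkage partition of the 10 weights (4 classes, p=23):

[[1, 4, 5, 6, 8], [2], [3, 7, 10], [9]]


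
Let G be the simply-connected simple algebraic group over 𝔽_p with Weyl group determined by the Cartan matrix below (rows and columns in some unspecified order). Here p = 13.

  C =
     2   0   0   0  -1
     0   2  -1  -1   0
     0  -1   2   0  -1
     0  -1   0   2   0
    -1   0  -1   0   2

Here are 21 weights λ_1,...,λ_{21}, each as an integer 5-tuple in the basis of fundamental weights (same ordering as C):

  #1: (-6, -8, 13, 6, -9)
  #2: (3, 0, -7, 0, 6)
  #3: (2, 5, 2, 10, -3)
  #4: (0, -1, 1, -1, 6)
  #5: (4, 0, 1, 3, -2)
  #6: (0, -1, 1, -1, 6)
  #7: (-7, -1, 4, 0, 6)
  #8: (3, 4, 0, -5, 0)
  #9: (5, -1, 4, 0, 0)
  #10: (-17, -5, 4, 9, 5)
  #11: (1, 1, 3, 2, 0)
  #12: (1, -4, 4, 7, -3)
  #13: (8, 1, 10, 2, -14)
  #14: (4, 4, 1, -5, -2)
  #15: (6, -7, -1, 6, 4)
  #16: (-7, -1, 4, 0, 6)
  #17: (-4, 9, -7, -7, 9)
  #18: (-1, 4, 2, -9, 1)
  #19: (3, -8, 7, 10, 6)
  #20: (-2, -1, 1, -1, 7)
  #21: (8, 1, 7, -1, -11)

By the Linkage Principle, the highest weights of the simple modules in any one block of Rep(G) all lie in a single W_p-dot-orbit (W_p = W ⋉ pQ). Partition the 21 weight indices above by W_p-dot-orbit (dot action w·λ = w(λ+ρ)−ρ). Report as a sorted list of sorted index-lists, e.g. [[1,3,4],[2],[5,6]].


A_5 Cartan matrix, 5 simple roots permuted; ρ=(1,1,1,1,1).

Ā_13 reps of the 21 weights (A_5, coords as presented):

  λ_1+ρ ↦ (6, 0, 5, 1, 1);  λ_2+ρ ↦ (4, 1, 1, 4, 1);  λ_3+ρ ↦ (2, 2, 4, 3, 1);  λ_4+ρ ↦ (1, 0, 2, 0, 7);  λ_5+ρ ↦ (4, 1, 1, 4, 1);  λ_6+ρ ↦ (1, 0, 2, 0, 7);  λ_7+ρ ↦ (6, 0, 5, 1, 1);  λ_8+ρ ↦ (4, 1, 1, 4, 1);  λ_9+ρ ↦ (6, 0, 5, 1, 1);  λ_10+ρ ↦ (2, 2, 4, 3, 1);  λ_11+ρ ↦ (2, 2, 4, 3, 1);  λ_12+ρ ↦ (0, 3, 0, 5, 2);  λ_13+ρ ↦ (1, 0, 2, 0, 7);  λ_14+ρ ↦ (4, 1, 1, 4, 1);  λ_15+ρ ↦ (6, 0, 5, 1, 1);  λ_16+ρ ↦ (6, 0, 5, 1, 1);  λ_17+ρ ↦ (2, 2, 4, 3, 1);  λ_18+ρ ↦ (0, 3, 0, 5, 2);  λ_19+ρ ↦ (4, 1, 1, 4, 1);  λ_20+ρ ↦ (1, 0, 2, 0, 7);  λ_21+ρ ↦ (1, 0, 2, 0, 7)

5 distinct reps among the 21 weights ⇒ 5 W_13-linkage classes:

[[1, 7, 9, 15, 16], [2, 5, 8, 14, 19], [3, 10, 11, 17], [4, 6, 13, 20, 21], [12, 18]]


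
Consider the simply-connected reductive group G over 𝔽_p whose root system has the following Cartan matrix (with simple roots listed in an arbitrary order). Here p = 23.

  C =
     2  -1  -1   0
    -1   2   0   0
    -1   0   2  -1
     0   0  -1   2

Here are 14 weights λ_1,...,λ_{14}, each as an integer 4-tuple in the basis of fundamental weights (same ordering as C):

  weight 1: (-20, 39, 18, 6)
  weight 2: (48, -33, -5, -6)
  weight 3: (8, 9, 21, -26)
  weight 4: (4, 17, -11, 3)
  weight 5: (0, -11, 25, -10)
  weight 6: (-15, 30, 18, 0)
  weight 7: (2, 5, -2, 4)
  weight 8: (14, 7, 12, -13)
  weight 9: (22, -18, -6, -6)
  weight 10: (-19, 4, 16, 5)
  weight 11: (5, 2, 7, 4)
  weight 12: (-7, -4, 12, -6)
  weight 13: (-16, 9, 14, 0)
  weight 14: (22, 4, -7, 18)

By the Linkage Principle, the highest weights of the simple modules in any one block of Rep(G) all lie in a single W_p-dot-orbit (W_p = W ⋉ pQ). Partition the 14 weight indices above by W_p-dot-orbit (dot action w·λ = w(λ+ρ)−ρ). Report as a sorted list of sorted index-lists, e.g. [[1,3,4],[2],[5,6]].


Dynkin diagram of C (from the 6 off-diagonal −1 entries): A_4.

λ_j+ρ reflected into Ā_23 (⟨·,θ^∨⟩≤23); 4-tuples as given:

  [1] (1, 2, 16, 0);  [2] (6, 3, 8, 5);  [3] (2, 6, 1, 4);  [4] (4, 13, 1, 5);  [5] (6, 3, 8, 5);  [6] (6, 3, 8, 5);  [7] (2, 6, 1, 4);  [8] (10, 5, 0, 1);  [9] (4, 13, 1, 5);  [10] (4, 13, 1, 5);  [11] (6, 3, 8, 5);  [12] (2, 6, 1, 4);  [13] (10, 5, 0, 1);  [14] (4, 13, 1, 5)

Grouping the 14 weights by Ā_23-representative: 5 linkage classes.

[[1], [2, 5, 6, 11], [3, 7, 12], [4, 9, 10, 14], [8, 13]]


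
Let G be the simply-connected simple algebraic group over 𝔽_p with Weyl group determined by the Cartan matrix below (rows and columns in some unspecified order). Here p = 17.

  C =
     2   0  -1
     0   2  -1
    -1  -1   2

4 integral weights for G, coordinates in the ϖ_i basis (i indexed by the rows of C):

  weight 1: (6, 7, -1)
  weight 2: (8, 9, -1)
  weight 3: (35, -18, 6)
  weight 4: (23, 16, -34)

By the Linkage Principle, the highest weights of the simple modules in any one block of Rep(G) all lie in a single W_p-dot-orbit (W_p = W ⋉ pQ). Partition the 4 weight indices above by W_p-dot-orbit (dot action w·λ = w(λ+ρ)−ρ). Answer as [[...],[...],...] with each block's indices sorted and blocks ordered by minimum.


Dynkin diagram of C (from the 4 off-diagonal −1 entries): A_3.

Folding the 4 weights λ_j+ρ into Ā_17 (reps in the given 3-coord order):

  λ_1+ρ ↦ (7, 8, 0)
  λ_2+ρ ↦ (7, 8, 0)
  λ_3+ρ ↦ (7, 8, 0)
  λ_4+ρ ↦ (7, 0, 1)

The 4 indices split into 2 linkage classes (same alcove rep ⇔ same W_17-dot-orbit):

[[1, 2, 3], [4]]


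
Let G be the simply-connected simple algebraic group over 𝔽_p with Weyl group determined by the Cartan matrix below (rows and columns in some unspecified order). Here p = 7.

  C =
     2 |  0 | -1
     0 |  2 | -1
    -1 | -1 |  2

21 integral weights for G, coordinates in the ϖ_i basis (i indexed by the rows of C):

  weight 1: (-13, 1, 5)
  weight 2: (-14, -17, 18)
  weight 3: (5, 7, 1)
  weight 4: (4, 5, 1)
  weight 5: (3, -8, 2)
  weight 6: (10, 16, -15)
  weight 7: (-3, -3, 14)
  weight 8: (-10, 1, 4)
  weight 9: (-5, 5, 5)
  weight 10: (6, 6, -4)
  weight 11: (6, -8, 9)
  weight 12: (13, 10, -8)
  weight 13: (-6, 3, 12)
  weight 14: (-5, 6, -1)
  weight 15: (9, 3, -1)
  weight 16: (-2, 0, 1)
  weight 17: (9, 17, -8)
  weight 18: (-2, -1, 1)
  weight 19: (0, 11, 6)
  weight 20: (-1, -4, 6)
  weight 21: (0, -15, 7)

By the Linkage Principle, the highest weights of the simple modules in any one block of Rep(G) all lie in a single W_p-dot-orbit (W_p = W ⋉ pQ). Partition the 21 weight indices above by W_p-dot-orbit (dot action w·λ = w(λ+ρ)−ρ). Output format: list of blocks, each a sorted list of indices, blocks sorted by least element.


Root system A_3: the 3×3 matrix C matches after relabeling.

Folding the 21 weights λ_j+ρ into Ā_7 (reps in the given 3-coord order):

  1: (1, 1, 1);  2: (1, 2, 3);  3: (1, 1, 1);  4: (1, 0, 1);  5: (0, 3, 4);  6: (0, 0, 3);  7: (1, 1, 1);  8: (3, 0, 2);  9: (1, 1, 1);  10: (0, 0, 3);  11: (0, 0, 3);  12: (0, 3, 4);  13: (1, 2, 3);  14: (0, 3, 4);  15: (0, 0, 3);  16: (1, 1, 1);  17: (0, 0, 3);  18: (1, 0, 1);  19: (1, 0, 1);  20: (0, 3, 4);  21: (1, 0, 1)

6 distinct reps among the 21 weights ⇒ 6 W_7-linkage classes:

[[1, 3, 7, 9, 16], [2, 13], [4, 18, 19, 21], [5, 12, 14, 20], [6, 10, 11, 15, 17], [8]]


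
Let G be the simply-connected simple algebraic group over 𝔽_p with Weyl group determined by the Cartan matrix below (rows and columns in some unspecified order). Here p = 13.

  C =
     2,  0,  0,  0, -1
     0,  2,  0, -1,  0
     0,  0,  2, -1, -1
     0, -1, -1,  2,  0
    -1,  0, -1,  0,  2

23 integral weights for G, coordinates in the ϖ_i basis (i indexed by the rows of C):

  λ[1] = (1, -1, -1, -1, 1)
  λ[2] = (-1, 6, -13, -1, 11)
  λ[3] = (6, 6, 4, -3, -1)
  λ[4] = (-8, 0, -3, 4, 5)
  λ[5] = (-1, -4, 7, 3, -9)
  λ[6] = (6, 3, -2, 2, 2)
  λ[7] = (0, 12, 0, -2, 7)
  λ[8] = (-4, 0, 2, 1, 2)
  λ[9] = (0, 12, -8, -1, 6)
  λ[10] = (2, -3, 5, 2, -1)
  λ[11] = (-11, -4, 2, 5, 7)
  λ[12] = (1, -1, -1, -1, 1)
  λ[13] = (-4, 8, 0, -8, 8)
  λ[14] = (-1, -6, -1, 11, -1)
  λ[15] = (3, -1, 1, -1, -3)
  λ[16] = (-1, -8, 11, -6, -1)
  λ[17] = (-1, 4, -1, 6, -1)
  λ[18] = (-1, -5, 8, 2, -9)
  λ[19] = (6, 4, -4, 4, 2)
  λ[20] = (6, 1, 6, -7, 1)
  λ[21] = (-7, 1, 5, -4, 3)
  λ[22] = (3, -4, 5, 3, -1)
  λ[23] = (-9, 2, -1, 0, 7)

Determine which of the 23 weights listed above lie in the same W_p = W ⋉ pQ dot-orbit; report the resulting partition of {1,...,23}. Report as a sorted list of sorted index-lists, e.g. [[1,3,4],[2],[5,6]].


C ↔ A_5 under row/col permutation; |W(A_5)| = 720.

Each λ_j+ρ reduced to Ā_13; 5-tuples below use C's row order:

    [1] (2, 0, 0, 0, 2)
    [2] (0, 5, 0, 7, 0)
    [3] (3, 1, 3, 2, 0)
    [4] (4, 1, 1, 2, 2)
    [5] (8, 3, 0, 1, 0)
    [6] (4, 1, 1, 2, 2)
    [7] (8, 3, 0, 1, 0)
    [8] (3, 1, 3, 2, 0)
    [9] (0, 5, 0, 7, 0)
    [10] (3, 2, 6, 1, 0)
    [11] (4, 1, 1, 2, 2)
    [12] (2, 0, 0, 0, 2)
    [13] (3, 2, 6, 1, 0)
    [14] (0, 5, 0, 7, 0)
    [15] (2, 0, 0, 0, 2)
    [16] (0, 5, 0, 7, 0)
    [17] (0, 5, 0, 7, 0)
    [18] (8, 3, 0, 1, 0)
    [19] (3, 1, 3, 2, 0)
    [20] (4, 1, 1, 2, 2)
    [21] (4, 1, 1, 2, 2)
    [22] (3, 2, 6, 1, 0)
    [23] (8, 3, 0, 1, 0)

The 23 indices split into 6 linkage classes (same alcove rep ⇔ same W_13-dot-orbit):

[[1, 12, 15], [2, 9, 14, 16, 17], [3, 8, 19], [4, 6, 11, 20, 21], [5, 7, 18, 23], [10, 13, 22]]


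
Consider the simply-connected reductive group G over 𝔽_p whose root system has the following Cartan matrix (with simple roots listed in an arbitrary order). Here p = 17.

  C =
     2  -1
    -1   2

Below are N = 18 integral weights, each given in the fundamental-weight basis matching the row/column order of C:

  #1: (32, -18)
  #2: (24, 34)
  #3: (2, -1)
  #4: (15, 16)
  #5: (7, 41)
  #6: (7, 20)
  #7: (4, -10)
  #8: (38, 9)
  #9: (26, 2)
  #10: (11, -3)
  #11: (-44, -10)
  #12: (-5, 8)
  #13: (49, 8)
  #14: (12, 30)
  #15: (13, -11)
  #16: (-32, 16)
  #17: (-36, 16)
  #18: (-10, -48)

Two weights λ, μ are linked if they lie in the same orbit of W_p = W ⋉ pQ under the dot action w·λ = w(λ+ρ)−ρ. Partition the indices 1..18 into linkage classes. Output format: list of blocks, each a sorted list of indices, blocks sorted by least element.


Root system A_2: the 2×2 matrix C matches after relabeling.

W_17-reps of the 18 weights in Ā_17 (same 2-coord order as C):

  λ_1 → (0, 1) · λ_2 → (1, 8) · λ_3 → (3, 0) · λ_4 → (0, 1) · λ_5 → (1, 8) · λ_6 → (4, 5) · λ_7 → (4, 5) · λ_8 → (10, 2) · λ_9 → (4, 10) · λ_10 → (10, 2) · λ_11 → (1, 8) · λ_12 → (4, 5) · λ_13 → (1, 8) · λ_14 → (4, 10) · λ_15 → (4, 10) · λ_16 → (3, 0) · λ_17 → (0, 1) · λ_18 → (4, 5)

These 18 weights hit 6 W_17-dot-orbits; sizes (3, 4, 2, 4, 2, 3):

[[1, 4, 17], [2, 5, 11, 13], [3, 16], [6, 7, 12, 18], [8, 10], [9, 14, 15]]


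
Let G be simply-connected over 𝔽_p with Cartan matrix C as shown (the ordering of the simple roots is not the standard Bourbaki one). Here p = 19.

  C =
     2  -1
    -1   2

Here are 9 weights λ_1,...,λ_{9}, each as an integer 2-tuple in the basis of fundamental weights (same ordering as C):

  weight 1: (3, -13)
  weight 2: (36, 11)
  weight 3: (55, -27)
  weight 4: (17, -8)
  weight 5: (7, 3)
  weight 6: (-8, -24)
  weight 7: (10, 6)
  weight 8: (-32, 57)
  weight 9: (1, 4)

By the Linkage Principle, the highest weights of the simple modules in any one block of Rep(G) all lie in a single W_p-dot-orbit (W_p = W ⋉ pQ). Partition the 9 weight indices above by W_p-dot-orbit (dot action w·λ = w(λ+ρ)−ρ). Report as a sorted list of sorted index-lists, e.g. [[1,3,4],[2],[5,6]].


A_2 Cartan matrix, 2 simple roots permuted; ρ=(1,1).

Each λ_j+ρ reduced to Ā_19; 2-tuples below use C's row order:

  λ_1+ρ ↦ (8, 4)
  λ_2+ρ ↦ (11, 7)
  λ_3+ρ ↦ (11, 7)
  λ_4+ρ ↦ (11, 7)
  λ_5+ρ ↦ (8, 4)
  λ_6+ρ ↦ (8, 4)
  λ_7+ρ ↦ (11, 7)
  λ_8+ρ ↦ (11, 7)
  λ_9+ρ ↦ (2, 5)

Linkage partition of the 9 weights (3 classes, p=19):

[[1, 5, 6], [2, 3, 4, 7, 8], [9]]


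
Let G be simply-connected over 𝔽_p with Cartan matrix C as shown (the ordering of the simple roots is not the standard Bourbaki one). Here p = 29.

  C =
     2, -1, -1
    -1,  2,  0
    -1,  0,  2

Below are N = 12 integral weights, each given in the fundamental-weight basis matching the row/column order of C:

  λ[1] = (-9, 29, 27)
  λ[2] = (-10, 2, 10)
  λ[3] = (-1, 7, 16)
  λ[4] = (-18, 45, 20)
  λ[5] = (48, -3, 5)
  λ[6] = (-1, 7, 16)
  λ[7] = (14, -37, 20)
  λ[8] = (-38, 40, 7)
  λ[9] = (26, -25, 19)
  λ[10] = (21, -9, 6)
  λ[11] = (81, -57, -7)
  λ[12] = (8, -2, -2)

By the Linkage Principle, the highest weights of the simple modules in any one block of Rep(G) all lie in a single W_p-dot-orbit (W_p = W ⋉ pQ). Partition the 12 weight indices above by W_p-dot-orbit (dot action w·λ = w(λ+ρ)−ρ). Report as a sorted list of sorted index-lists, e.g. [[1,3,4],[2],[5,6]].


Type A_3, rank 3, |W|=24; reorder rows/cols to standard.

Each λ_j+ρ reduced to Ā_29; 3-tuples below use C's row order:

  [1] (7, 1, 1) · [2] (3, 6, 2) · [3] (0, 8, 17) · [4] (0, 8, 17) · [5] (3, 6, 2) · [6] (0, 8, 17) · [7] (14, 8, 7) · [8] (0, 8, 17) · [9] (3, 6, 2) · [10] (14, 8, 7) · [11] (3, 6, 2) · [12] (7, 1, 1)

These 12 weights hit 4 W_29-dot-orbits; sizes (2, 4, 4, 2):

[[1, 12], [2, 5, 9, 11], [3, 4, 6, 8], [7, 10]]


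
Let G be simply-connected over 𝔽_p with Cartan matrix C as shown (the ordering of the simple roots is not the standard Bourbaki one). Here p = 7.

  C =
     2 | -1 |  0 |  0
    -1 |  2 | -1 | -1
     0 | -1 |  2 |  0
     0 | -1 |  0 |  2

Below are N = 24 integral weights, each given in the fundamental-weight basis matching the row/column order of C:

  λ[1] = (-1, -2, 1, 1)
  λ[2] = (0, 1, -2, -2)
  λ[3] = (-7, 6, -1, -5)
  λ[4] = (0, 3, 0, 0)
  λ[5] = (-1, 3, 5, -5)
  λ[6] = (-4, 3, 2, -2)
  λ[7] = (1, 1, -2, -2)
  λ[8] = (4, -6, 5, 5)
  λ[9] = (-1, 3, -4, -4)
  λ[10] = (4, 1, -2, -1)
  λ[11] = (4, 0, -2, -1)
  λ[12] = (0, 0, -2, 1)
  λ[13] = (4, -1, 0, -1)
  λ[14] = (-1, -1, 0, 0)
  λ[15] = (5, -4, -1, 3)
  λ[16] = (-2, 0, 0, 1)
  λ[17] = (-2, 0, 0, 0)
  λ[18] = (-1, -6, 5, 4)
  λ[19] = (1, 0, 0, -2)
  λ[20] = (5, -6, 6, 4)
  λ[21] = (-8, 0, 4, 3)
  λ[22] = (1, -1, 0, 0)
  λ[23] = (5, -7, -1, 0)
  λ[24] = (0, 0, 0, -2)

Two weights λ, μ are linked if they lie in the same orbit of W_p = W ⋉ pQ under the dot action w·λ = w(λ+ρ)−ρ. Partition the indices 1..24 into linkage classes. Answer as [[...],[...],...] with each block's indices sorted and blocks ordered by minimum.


Cartan matrix: type D_4 (|W|=192); un-permuting the 4 rows.

λ_j+ρ reflected into Ā_7 (⟨·,θ^∨⟩≤7); 4-tuples as given:

  λ_1 → (1, 0, 1, 1);  λ_2 → (1, 0, 1, 1);  λ_3 → (3, 0, 3, 1);  λ_4 → (1, 0, 1, 1);  λ_5 → (3, 0, 3, 1);  λ_6 → (3, 0, 3, 1);  λ_7 → (2, 0, 1, 1);  λ_8 → (0, 0, 1, 1);  λ_9 → (2, 0, 1, 1);  λ_10 → (5, 0, 1, 0);  λ_11 → (5, 0, 1, 0);  λ_12 → (1, 0, 1, 2);  λ_13 → (5, 0, 1, 0);  λ_14 → (0, 0, 1, 1);  λ_15 → (3, 0, 3, 1);  λ_16 → (1, 0, 1, 2);  λ_17 → (1, 0, 1, 1);  λ_18 → (5, 0, 1, 0);  λ_19 → (2, 0, 1, 1);  λ_20 → (0, 0, 1, 1);  λ_21 → (1, 0, 1, 2);  λ_22 → (2, 0, 1, 1);  λ_23 → (5, 0, 1, 0);  λ_24 → (1, 0, 1, 1)

These 24 weights hit 6 W_7-dot-orbits; sizes (5, 4, 4, 3, 5, 3):

[[1, 2, 4, 17, 24], [3, 5, 6, 15], [7, 9, 19, 22], [8, 14, 20], [10, 11, 13, 18, 23], [12, 16, 21]]


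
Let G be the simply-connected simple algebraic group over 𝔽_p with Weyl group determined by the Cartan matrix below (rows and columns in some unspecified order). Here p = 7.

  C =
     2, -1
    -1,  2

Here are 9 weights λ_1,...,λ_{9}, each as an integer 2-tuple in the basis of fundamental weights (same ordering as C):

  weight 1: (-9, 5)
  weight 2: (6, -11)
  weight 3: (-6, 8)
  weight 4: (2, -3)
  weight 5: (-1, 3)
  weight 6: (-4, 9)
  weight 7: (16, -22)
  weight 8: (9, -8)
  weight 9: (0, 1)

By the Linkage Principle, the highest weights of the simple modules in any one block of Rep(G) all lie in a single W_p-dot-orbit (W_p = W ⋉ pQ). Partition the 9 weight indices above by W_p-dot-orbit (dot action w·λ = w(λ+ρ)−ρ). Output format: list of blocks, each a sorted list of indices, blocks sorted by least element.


A_2 Cartan matrix, 2 simple roots permuted; ρ=(1,1).

λ_j+ρ reflected into Ā_7 (⟨·,θ^∨⟩≤7); 2-tuples as given:

  [1] (5, 1);  [2] (0, 4);  [3] (3, 2);  [4] (1, 2);  [5] (0, 4);  [6] (0, 4);  [7] (0, 4);  [8] (0, 4);  [9] (1, 2)

These 9 weights hit 4 W_7-dot-orbits; sizes (1, 5, 1, 2):

[[1], [2, 5, 6, 7, 8], [3], [4, 9]]


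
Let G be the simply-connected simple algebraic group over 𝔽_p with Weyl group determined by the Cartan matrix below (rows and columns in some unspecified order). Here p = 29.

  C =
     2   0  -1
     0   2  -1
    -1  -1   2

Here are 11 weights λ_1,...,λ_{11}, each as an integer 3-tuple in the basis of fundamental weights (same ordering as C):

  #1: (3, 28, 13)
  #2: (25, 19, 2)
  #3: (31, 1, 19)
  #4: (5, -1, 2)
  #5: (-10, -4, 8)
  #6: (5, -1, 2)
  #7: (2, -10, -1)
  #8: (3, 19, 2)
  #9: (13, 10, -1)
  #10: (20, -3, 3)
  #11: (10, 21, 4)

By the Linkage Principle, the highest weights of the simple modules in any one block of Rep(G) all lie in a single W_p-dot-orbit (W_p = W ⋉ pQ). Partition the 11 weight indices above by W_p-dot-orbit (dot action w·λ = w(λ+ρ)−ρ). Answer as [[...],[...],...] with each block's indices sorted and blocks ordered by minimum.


Dynkin diagram of C (from the 4 off-diagonal −1 entries): A_3.

λ_j+ρ reflected into Ā_29 (⟨·,θ^∨⟩≤29); 3-tuples as given:

    [1] (14, 11, 0)
    [2] (6, 0, 3)
    [3] (4, 20, 3)
    [4] (6, 0, 3)
    [5] (6, 0, 3)
    [6] (6, 0, 3)
    [7] (6, 0, 3)
    [8] (4, 20, 3)
    [9] (14, 11, 0)
    [10] (21, 2, 2)
    [11] (2, 13, 5)

5 distinct reps among the 11 weights ⇒ 5 W_29-linkage classes:

[[1, 9], [2, 4, 5, 6, 7], [3, 8], [10], [11]]


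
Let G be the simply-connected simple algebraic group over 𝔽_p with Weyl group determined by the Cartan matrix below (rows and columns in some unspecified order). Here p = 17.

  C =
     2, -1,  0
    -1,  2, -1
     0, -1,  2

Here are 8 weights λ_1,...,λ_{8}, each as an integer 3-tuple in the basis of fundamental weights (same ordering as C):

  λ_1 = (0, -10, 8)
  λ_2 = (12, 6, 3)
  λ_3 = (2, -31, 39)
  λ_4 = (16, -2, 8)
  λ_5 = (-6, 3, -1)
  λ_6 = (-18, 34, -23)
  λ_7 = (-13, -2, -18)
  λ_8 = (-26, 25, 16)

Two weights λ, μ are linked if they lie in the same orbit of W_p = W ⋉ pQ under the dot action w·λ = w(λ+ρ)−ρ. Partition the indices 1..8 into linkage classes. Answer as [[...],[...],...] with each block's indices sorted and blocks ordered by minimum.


Root system A_3: the 3×3 matrix C matches after relabeling.

Folding the 8 weights λ_j+ρ into Ā_17 (reps in the given 3-coord order):

  λ_1 → (8, 1, 0) · λ_2 → (6, 4, 3) · λ_3 → (6, 4, 3) · λ_4 → (8, 1, 0) · λ_5 → (4, 0, 1) · λ_6 → (4, 0, 1) · λ_7 → (4, 0, 1) · λ_8 → (8, 1, 0)

3 distinct reps among the 8 weights ⇒ 3 W_17-linkage classes:

[[1, 4, 8], [2, 3], [5, 6, 7]]


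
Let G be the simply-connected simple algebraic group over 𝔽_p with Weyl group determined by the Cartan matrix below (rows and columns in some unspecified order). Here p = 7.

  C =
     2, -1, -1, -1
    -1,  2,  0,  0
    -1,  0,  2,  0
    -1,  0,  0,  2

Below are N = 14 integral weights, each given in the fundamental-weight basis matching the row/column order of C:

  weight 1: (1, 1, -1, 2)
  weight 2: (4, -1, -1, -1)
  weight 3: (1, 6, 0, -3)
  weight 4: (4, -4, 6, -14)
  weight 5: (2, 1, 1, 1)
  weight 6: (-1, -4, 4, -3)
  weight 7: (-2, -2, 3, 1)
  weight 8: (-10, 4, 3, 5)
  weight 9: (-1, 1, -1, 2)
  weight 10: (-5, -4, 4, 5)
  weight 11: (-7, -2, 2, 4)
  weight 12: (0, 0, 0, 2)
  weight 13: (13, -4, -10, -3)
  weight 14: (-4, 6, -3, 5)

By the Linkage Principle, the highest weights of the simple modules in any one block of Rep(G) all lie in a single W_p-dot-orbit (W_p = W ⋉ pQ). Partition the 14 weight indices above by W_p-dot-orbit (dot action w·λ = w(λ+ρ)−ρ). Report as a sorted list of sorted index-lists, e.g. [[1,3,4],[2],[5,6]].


D_4 Cartan matrix, 4 simple roots permuted; ρ=(1,1,1,1).

Folding the 14 weights λ_j+ρ into Ā_7 (reps in the given 4-coord order):

  λ_1+ρ ↦ (0, 2, 0, 3) · λ_2+ρ ↦ (2, 0, 0, 0) · λ_3+ρ ↦ (0, 4, 2, 1) · λ_4+ρ ↦ (1, 1, 1, 3) · λ_5+ρ ↦ (2, 0, 0, 0) · λ_6+ρ ↦ (0, 2, 0, 3) · λ_7+ρ ↦ (1, 1, 2, 0) · λ_8+ρ ↦ (1, 1, 2, 0) · λ_9+ρ ↦ (0, 2, 0, 3) · λ_10+ρ ↦ (0, 4, 2, 1) · λ_11+ρ ↦ (1, 1, 1, 3) · λ_12+ρ ↦ (1, 1, 1, 3) · λ_13+ρ ↦ (0, 2, 0, 3) · λ_14+ρ ↦ (1, 1, 2, 0)

These 14 weights hit 5 W_7-dot-orbits; sizes (4, 2, 2, 3, 3):

[[1, 6, 9, 13], [2, 5], [3, 10], [4, 11, 12], [7, 8, 14]]


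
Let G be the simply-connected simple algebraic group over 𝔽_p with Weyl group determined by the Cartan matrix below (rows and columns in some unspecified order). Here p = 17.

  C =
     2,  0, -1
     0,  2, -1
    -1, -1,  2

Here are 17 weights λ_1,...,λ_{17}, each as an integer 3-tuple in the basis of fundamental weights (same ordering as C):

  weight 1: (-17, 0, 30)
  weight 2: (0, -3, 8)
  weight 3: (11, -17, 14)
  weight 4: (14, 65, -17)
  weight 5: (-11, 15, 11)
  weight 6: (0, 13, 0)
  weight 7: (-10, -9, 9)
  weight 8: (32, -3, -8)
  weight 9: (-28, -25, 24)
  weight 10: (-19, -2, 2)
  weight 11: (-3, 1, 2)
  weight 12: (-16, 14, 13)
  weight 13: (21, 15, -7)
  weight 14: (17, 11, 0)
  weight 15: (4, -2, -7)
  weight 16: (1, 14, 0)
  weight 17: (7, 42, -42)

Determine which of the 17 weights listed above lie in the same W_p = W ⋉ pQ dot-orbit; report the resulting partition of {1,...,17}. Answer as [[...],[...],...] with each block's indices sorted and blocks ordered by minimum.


C ↔ A_3 under row/col permutation; |W(A_3)| = 24.

W_17-reps of the 17 weights in Ā_17 (same 3-coord order as C):

  1: (1, 14, 1)
  2: (1, 2, 7)
  3: (1, 5, 1)
  4: (1, 14, 1)
  5: (1, 5, 1)
  6: (1, 14, 1)
  7: (2, 1, 7)
  8: (1, 2, 7)
  9: (2, 1, 7)
  10: (1, 14, 1)
  11: (2, 2, 1)
  12: (2, 2, 1)
  13: (1, 5, 1)
  14: (3, 1, 1)
  15: (1, 5, 1)
  16: (1, 14, 1)
  17: (2, 1, 7)

Linkage partition of the 17 weights (6 classes, p=17):

[[1, 4, 6, 10, 16], [2, 8], [3, 5, 13, 15], [7, 9, 17], [11, 12], [14]]


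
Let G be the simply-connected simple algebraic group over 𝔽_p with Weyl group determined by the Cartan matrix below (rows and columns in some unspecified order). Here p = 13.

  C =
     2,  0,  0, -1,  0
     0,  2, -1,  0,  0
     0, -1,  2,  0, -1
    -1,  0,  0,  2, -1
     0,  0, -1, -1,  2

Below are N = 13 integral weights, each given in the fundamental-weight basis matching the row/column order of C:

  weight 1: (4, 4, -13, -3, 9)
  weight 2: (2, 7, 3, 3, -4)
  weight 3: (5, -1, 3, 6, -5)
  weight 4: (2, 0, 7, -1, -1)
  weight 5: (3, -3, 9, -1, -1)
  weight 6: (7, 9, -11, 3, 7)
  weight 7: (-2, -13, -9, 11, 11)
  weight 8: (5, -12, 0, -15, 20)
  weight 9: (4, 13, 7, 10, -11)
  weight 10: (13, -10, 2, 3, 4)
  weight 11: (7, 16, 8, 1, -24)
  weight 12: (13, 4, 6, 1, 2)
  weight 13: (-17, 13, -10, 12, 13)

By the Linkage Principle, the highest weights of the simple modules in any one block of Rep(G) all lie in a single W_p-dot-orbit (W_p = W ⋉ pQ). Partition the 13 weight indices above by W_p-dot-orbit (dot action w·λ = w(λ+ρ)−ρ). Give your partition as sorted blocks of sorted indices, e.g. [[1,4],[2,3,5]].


Type A_5, rank 5, |W|=720; reorder rows/cols to standard.

Alcove-folded reps (p=13, 13 weights, presented ϖ-order):

  1: (1, 7, 1, 2, 2)
  2: (0, 5, 1, 1, 3)
  3: (6, 0, 0, 3, 4)
  4: (3, 1, 8, 0, 0)
  5: (3, 1, 8, 0, 0)
  6: (1, 7, 1, 2, 2)
  7: (1, 1, 1, 7, 1)
  8: (1, 7, 1, 2, 2)
  9: (1, 1, 1, 7, 1)
  10: (0, 5, 1, 1, 3)
  11: (3, 1, 8, 0, 0)
  12: (1, 7, 1, 2, 2)
  13: (1, 7, 1, 2, 2)

Grouping the 13 weights by Ā_13-representative: 5 linkage classes.

[[1, 6, 8, 12, 13], [2, 10], [3], [4, 5, 11], [7, 9]]


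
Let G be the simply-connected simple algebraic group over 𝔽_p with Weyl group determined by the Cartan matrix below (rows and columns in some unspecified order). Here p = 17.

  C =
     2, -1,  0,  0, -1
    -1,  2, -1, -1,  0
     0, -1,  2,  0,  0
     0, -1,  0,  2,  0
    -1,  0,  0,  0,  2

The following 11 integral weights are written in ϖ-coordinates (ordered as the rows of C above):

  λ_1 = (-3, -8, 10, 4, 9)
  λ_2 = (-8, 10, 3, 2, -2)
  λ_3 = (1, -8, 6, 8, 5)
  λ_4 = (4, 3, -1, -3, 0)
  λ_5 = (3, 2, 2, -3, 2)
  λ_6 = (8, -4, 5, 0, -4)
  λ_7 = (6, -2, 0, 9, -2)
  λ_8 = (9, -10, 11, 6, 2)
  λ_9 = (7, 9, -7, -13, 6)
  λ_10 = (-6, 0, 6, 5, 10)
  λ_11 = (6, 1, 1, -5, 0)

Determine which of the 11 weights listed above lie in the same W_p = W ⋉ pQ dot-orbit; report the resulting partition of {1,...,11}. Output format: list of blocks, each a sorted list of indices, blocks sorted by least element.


Root system D_5: the 5×5 matrix C matches after relabeling.

W_17-reps of the 11 weights in Ā_17 (same 5-coord order as C):

  1: (5, 2, 0, 2, 1)
  2: (3, 1, 3, 2, 3)
  3: (5, 2, 0, 2, 1)
  4: (5, 2, 0, 2, 1)
  5: (3, 1, 3, 2, 3)
  6: (3, 1, 3, 2, 3)
  7: (0, 1, 0, 9, 1)
  8: (3, 1, 3, 2, 3)
  9: (5, 2, 0, 2, 1)
  10: (3, 1, 3, 2, 3)
  11: (5, 2, 0, 2, 1)

Partition of {1..11} into 3 W_17-dot-orbits:

[[1, 3, 4, 9, 11], [2, 5, 6, 8, 10], [7]]


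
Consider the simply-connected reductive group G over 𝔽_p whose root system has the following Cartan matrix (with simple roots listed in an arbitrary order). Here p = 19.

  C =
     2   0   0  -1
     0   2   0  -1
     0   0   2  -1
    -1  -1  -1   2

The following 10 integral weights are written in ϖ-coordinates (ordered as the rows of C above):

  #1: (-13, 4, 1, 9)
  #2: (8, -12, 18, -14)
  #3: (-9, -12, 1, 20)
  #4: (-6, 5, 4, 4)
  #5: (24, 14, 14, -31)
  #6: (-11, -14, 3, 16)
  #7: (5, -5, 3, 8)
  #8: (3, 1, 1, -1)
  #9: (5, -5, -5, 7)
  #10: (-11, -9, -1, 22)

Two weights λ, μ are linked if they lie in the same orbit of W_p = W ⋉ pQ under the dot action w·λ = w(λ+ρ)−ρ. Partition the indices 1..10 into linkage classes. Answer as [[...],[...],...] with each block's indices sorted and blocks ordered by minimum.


D_4 Cartan matrix, 4 simple roots permuted; ρ=(1,1,1,1).

Each λ_j+ρ reduced to Ā_19; 4-tuples below use C's row order:

    λ_1 → (10, 3, 0, 2)
    λ_2 → (6, 4, 4, 0)
    λ_3 → (4, 7, 2, 2)
    λ_4 → (5, 6, 5, 0)
    λ_5 → (6, 4, 4, 0)
    λ_6 → (4, 7, 2, 2)
    λ_7 → (6, 4, 4, 0)
    λ_8 → (4, 2, 2, 0)
    λ_9 → (6, 4, 4, 0)
    λ_10 → (6, 4, 4, 0)

The 10 indices split into 5 linkage classes (same alcove rep ⇔ same W_19-dot-orbit):

[[1], [2, 5, 7, 9, 10], [3, 6], [4], [8]]


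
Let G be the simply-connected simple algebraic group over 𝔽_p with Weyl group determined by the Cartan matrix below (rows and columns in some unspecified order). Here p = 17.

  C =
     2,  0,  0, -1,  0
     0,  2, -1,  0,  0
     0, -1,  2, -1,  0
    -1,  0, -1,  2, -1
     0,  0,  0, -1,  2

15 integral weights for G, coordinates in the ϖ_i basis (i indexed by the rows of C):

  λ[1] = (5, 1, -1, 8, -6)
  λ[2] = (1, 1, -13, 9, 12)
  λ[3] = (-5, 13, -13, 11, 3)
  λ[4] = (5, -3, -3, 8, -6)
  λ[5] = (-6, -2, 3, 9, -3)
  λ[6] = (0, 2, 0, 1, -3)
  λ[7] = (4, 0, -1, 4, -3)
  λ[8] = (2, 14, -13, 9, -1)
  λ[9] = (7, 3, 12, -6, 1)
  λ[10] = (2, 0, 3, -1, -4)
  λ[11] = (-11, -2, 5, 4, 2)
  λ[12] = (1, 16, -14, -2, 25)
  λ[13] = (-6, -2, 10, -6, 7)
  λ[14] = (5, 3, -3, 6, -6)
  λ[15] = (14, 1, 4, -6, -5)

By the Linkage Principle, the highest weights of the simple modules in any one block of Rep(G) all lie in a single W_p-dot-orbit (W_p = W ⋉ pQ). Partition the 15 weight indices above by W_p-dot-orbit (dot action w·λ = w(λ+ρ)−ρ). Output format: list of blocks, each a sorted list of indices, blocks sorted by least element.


Type D_5, rank 5, |W|=1920; reorder rows/cols to standard.

W_17-reps of the 15 weights in Ā_17 (same 5-coord order as C):

  [1] (6, 2, 2, 0, 5) · [2] (6, 2, 2, 0, 5) · [3] (0, 1, 1, 3, 0) · [4] (6, 2, 2, 0, 5) · [5] (5, 1, 0, 3, 2) · [6] (1, 3, 1, 0, 2) · [7] (5, 1, 0, 3, 2) · [8] (1, 3, 1, 0, 2) · [9] (0, 1, 1, 3, 0) · [10] (0, 1, 1, 3, 0) · [11] (5, 1, 0, 3, 2) · [12] (0, 1, 1, 3, 0) · [13] (5, 1, 0, 3, 2) · [14] (6, 2, 2, 0, 5) · [15] (6, 2, 2, 0, 5)

These 15 weights hit 4 W_17-dot-orbits; sizes (5, 4, 4, 2):

[[1, 2, 4, 14, 15], [3, 9, 10, 12], [5, 7, 11, 13], [6, 8]]


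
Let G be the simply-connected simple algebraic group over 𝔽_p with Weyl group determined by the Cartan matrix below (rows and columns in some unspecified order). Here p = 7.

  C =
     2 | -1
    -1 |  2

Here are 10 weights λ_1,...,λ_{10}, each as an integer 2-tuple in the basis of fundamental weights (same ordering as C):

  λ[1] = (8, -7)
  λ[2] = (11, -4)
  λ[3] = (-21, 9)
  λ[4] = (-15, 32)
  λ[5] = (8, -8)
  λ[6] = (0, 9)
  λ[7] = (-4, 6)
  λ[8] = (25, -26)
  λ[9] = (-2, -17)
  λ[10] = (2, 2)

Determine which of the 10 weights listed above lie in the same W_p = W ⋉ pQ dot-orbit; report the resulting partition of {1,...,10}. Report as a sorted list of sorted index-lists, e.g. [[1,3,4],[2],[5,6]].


C ↔ A_2 under row/col permutation; |W(A_2)| = 6.

Alcove-folded reps (p=7, 10 weights, presented ϖ-order):

  λ_1 → (1, 4);  λ_2 → (2, 2);  λ_3 → (3, 3);  λ_4 → (0, 5);  λ_5 → (0, 5);  λ_6 → (3, 3);  λ_7 → (3, 4);  λ_8 → (1, 4);  λ_9 → (1, 4);  λ_10 → (3, 3)

The 10 indices split into 5 linkage classes (same alcove rep ⇔ same W_7-dot-orbit):

[[1, 8, 9], [2], [3, 6, 10], [4, 5], [7]]


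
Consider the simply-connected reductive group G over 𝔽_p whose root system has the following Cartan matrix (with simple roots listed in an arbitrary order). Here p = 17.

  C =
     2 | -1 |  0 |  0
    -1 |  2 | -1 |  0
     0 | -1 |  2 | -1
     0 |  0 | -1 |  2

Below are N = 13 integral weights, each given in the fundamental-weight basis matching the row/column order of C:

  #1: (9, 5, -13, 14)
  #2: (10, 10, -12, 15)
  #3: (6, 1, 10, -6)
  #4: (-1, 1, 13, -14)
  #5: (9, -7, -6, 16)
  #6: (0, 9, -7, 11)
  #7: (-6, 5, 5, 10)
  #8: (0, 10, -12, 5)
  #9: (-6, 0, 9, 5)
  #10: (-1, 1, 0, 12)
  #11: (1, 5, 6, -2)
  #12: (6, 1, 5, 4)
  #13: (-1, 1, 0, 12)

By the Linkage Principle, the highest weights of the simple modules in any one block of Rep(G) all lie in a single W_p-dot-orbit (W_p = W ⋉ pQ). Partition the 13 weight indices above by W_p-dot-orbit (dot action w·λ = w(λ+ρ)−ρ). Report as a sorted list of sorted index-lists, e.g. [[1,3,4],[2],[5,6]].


Dynkin diagram of C (from the 6 off-diagonal −1 entries): A_4.

Folding the 13 weights λ_j+ρ into Ā_17 (reps in the given 4-coord order):

  [1] (2, 6, 6, 1);  [2] (1, 0, 6, 5);  [3] (4, 2, 6, 2);  [4] (0, 2, 1, 13);  [5] (1, 4, 6, 6);  [6] (1, 4, 6, 6);  [7] (1, 0, 6, 5);  [8] (1, 0, 6, 5);  [9] (1, 4, 6, 6);  [10] (0, 2, 1, 13);  [11] (2, 6, 6, 1);  [12] (4, 2, 6, 2);  [13] (0, 2, 1, 13)

Grouping the 13 weights by Ā_17-representative: 5 linkage classes.

[[1, 11], [2, 7, 8], [3, 12], [4, 10, 13], [5, 6, 9]]


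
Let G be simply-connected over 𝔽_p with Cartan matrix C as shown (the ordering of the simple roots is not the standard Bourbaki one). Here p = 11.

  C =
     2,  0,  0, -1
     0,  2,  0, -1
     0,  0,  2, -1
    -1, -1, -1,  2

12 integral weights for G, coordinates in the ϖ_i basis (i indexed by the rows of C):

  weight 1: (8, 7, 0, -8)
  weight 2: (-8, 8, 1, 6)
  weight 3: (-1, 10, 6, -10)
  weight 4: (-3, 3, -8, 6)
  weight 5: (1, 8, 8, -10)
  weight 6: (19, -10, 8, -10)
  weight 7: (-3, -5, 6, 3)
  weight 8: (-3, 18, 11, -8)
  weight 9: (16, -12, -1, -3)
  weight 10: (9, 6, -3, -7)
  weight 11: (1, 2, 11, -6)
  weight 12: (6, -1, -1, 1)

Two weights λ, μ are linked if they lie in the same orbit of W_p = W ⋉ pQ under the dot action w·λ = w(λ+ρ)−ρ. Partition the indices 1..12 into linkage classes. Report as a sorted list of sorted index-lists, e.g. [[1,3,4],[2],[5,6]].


C ↔ D_4 under row/col permutation; |W(D_4)| = 192.

Folding the 12 weights λ_j+ρ into Ā_11 (reps in the given 4-coord order):

  1: (2, 1, 6, 1);  2: (0, 2, 5, 2);  3: (7, 0, 0, 2);  4: (0, 2, 5, 2);  5: (7, 0, 0, 2);  6: (7, 0, 0, 2);  7: (0, 2, 5, 2);  8: (2, 1, 6, 1);  9: (0, 2, 5, 2);  10: (2, 1, 6, 1);  11: (2, 1, 6, 1);  12: (7, 0, 0, 2)

These 12 weights hit 3 W_11-dot-orbits; sizes (4, 4, 4):

[[1, 8, 10, 11], [2, 4, 7, 9], [3, 5, 6, 12]]


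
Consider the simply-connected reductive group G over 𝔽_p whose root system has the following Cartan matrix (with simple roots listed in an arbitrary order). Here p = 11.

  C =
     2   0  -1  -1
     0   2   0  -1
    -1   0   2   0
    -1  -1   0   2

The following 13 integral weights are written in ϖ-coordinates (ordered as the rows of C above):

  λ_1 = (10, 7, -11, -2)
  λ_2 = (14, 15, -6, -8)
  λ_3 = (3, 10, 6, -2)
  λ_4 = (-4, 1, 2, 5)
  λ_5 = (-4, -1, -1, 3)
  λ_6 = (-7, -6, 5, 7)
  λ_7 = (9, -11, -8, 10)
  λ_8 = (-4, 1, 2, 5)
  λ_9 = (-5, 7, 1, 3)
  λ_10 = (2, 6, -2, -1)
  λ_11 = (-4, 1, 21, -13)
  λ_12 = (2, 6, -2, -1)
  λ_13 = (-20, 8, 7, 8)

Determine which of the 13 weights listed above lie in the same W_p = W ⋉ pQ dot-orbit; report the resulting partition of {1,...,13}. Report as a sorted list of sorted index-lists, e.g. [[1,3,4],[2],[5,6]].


C ↔ A_4 under row/col permutation; |W(A_4)| = 120.

Each λ_j+ρ reduced to Ā_11; 4-tuples below use C's row order:

    λ_1 → (0, 0, 3, 1)
    λ_2 → (3, 2, 3, 2)
    λ_3 → (0, 0, 3, 1)
    λ_4 → (3, 2, 0, 3)
    λ_5 → (0, 0, 3, 1)
    λ_6 → (3, 2, 0, 3)
    λ_7 → (0, 0, 3, 1)
    λ_8 → (3, 2, 0, 3)
    λ_9 → (2, 7, 1, 0)
    λ_10 → (2, 7, 1, 0)
    λ_11 → (2, 7, 1, 0)
    λ_12 → (2, 7, 1, 0)
    λ_13 → (2, 7, 1, 0)

4 distinct reps among the 13 weights ⇒ 4 W_11-linkage classes:

[[1, 3, 5, 7], [2], [4, 6, 8], [9, 10, 11, 12, 13]]


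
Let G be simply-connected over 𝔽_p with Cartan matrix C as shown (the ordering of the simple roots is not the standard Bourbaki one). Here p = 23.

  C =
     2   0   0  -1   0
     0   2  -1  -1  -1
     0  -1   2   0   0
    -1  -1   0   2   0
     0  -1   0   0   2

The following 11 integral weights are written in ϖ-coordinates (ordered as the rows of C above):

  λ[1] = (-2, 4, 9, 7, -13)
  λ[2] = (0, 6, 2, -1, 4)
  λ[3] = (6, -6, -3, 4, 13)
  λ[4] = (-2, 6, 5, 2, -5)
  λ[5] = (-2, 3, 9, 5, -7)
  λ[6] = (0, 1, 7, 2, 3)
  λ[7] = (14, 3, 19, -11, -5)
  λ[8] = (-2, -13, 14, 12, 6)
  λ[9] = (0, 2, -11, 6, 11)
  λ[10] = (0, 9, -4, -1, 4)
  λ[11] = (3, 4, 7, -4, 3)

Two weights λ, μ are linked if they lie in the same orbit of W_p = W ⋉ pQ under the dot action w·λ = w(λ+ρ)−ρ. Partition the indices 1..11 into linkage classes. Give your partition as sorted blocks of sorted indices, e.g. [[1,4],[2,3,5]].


Root system D_5: the 5×5 matrix C matches after relabeling.

Ā_23 reps of the 11 weights (D_5, coords as presented):

  1: (1, 7, 3, 0, 5)
  2: (1, 7, 3, 0, 5)
  3: (5, 0, 5, 2, 7)
  4: (1, 3, 6, 2, 4)
  5: (1, 2, 8, 3, 4)
  6: (1, 2, 8, 3, 4)
  7: (1, 2, 8, 3, 4)
  8: (1, 7, 3, 0, 5)
  9: (1, 7, 3, 0, 5)
  10: (1, 7, 3, 0, 5)
  11: (1, 2, 8, 3, 4)

Linkage partition of the 11 weights (4 classes, p=23):

[[1, 2, 8, 9, 10], [3], [4], [5, 6, 7, 11]]


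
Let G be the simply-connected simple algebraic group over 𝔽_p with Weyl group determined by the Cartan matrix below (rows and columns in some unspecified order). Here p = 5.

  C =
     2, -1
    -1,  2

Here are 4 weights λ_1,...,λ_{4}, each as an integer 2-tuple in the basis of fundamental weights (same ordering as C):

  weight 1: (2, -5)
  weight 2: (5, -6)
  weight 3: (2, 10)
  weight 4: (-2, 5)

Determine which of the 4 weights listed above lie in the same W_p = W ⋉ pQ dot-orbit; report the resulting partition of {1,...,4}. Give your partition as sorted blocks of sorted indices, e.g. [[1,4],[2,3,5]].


Dynkin diagram of C (from the 2 off-diagonal −1 entries): A_2.

Folding the 4 weights λ_j+ρ into Ā_5 (reps in the given 2-coord order):

  1: (1, 3)
  2: (0, 4)
  3: (1, 3)
  4: (0, 4)

2 distinct reps among the 4 weights ⇒ 2 W_5-linkage classes:

[[1, 3], [2, 4]]


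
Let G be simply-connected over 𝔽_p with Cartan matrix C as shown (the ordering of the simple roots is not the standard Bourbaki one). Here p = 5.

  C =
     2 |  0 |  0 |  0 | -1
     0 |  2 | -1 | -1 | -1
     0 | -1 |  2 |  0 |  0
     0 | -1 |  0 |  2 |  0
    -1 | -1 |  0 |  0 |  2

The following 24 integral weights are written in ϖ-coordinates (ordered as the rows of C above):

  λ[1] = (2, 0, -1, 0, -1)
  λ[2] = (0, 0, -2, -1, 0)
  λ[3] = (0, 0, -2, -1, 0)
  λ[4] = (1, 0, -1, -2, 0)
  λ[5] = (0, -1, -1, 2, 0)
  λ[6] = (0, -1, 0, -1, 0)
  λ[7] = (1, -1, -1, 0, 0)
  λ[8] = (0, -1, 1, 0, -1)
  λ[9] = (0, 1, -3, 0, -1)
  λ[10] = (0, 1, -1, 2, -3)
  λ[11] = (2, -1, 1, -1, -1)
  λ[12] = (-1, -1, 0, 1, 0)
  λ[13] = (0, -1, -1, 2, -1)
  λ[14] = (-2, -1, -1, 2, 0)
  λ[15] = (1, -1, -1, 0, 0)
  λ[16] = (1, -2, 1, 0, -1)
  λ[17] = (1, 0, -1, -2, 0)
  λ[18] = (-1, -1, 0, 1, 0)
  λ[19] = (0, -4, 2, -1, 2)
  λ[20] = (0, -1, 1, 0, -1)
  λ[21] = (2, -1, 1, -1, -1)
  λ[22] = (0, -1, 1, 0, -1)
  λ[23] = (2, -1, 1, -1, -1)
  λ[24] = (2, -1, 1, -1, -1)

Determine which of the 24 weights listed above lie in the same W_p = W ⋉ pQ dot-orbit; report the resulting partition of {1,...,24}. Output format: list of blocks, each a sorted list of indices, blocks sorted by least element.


Cartan matrix: type D_5 (|W|=1920); un-permuting the 5 rows.

W_5-reps of the 24 weights in Ā_5 (same 5-coord order as C):

  λ_1+ρ ↦ (2, 0, 0, 1, 1);  λ_2+ρ ↦ (1, 0, 1, 0, 1);  λ_3+ρ ↦ (1, 0, 1, 0, 1);  λ_4+ρ ↦ (2, 0, 0, 1, 1);  λ_5+ρ ↦ (1, 0, 0, 3, 0);  λ_6+ρ ↦ (1, 0, 1, 0, 1);  λ_7+ρ ↦ (2, 0, 0, 1, 1);  λ_8+ρ ↦ (1, 0, 2, 1, 0);  λ_9+ρ ↦ (1, 0, 2, 1, 0);  λ_10+ρ ↦ (1, 0, 0, 3, 0);  λ_11+ρ ↦ (3, 0, 2, 0, 0);  λ_12+ρ ↦ (0, 0, 1, 2, 1);  λ_13+ρ ↦ (1, 0, 0, 3, 0);  λ_14+ρ ↦ (1, 0, 0, 3, 0);  λ_15+ρ ↦ (2, 0, 0, 1, 1);  λ_16+ρ ↦ (1, 0, 1, 0, 1);  λ_17+ρ ↦ (2, 0, 0, 1, 1);  λ_18+ρ ↦ (0, 0, 1, 2, 1);  λ_19+ρ ↦ (1, 0, 0, 3, 0);  λ_20+ρ ↦ (1, 0, 2, 1, 0);  λ_21+ρ ↦ (3, 0, 2, 0, 0);  λ_22+ρ ↦ (1, 0, 2, 1, 0);  λ_23+ρ ↦ (3, 0, 2, 0, 0);  λ_24+ρ ↦ (3, 0, 2, 0, 0)

Grouping the 24 weights by Ā_5-representative: 6 linkage classes.

[[1, 4, 7, 15, 17], [2, 3, 6, 16], [5, 10, 13, 14, 19], [8, 9, 20, 22], [11, 21, 23, 24], [12, 18]]
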